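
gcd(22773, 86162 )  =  1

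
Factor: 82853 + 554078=636931^1 = 636931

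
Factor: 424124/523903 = 2^2*106031^1*523903^( - 1)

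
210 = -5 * (- 42 )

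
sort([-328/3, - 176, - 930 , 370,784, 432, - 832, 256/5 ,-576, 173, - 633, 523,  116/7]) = [ - 930 , - 832, - 633 , - 576,-176, - 328/3, 116/7,  256/5, 173, 370, 432,523, 784 ]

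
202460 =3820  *53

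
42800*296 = 12668800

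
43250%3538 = 794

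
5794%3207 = 2587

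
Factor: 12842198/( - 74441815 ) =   -  2^1*5^( - 1 )* 7^( - 1)*43^( - 1)*49463^(-1 )*6421099^1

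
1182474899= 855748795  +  326726104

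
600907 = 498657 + 102250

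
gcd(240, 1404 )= 12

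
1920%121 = 105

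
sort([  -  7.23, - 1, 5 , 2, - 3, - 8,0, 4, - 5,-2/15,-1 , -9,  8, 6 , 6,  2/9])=[-9, - 8, - 7.23, -5, - 3,  -  1, - 1, -2/15, 0,  2/9, 2, 4, 5, 6, 6,8]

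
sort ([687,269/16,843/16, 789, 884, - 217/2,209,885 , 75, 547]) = [ - 217/2, 269/16 , 843/16, 75,209, 547, 687,789,884,885 ] 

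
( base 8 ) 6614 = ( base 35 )2T3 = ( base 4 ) 312030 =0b110110001100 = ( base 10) 3468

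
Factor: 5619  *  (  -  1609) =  - 3^1*1609^1*1873^1 = - 9040971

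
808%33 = 16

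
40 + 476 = 516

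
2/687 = 2/687= 0.00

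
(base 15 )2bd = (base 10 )628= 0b1001110100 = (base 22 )16C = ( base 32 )JK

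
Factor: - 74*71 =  - 2^1*37^1*71^1  =  -5254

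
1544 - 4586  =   - 3042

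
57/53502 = 19/17834 = 0.00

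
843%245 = 108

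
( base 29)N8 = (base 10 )675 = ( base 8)1243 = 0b1010100011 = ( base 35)JA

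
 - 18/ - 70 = 9/35 = 0.26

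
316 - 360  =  -44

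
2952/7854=492/1309=0.38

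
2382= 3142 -760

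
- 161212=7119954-7281166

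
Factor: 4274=2^1 * 2137^1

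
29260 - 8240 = 21020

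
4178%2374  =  1804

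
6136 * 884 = 5424224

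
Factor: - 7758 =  - 2^1* 3^2 *431^1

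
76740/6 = 12790=12790.00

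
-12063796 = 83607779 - 95671575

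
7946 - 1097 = 6849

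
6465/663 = 9 + 166/221 = 9.75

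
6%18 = 6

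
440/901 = 440/901 = 0.49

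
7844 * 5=39220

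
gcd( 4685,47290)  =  5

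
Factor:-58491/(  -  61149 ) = 3^1*11^( - 1)*17^( - 1 )*67^1*97^1*109^(-1 ) =19497/20383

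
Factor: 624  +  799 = 1423^1 =1423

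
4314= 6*719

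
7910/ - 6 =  - 1319 + 2/3 = -1318.33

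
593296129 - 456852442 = 136443687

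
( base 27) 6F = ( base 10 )177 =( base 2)10110001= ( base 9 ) 216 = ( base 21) 89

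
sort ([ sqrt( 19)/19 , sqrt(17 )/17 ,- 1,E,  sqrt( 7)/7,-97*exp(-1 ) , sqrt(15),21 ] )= [ - 97*exp( - 1 ), - 1 , sqrt( 19) /19, sqrt( 17)/17 , sqrt(7)/7,E,sqrt( 15), 21]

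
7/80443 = 7/80443 = 0.00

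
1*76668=76668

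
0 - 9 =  - 9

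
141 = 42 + 99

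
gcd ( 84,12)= 12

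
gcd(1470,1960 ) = 490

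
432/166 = 2+50/83 = 2.60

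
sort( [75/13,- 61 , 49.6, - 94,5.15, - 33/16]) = [  -  94, - 61,-33/16,5.15,75/13,49.6]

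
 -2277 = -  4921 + 2644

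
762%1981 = 762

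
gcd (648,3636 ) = 36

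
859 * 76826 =65993534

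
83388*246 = 20513448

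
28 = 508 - 480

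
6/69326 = 3/34663 = 0.00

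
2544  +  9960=12504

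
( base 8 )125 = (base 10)85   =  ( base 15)5A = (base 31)2n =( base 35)2f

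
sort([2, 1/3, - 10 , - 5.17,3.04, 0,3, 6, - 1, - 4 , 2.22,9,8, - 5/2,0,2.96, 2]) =[- 10, - 5.17, - 4,  -  5/2, - 1 , 0,0,1/3,2,  2,2.22,2.96,3,3.04, 6 , 8,9 ] 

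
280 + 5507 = 5787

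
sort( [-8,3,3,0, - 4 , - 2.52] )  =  [-8,  -  4, - 2.52,0,3,3]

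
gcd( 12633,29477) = 4211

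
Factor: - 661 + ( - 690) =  - 7^1 * 193^1=   -1351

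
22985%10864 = 1257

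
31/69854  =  31/69854 = 0.00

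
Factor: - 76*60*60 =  - 273600= -2^6*3^2 * 5^2*19^1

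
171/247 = 9/13 = 0.69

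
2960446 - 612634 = 2347812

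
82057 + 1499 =83556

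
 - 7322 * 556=-4071032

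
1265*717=907005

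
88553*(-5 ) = - 442765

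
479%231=17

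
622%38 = 14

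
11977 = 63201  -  51224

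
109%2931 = 109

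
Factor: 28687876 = 2^2*7^1*37^1*27691^1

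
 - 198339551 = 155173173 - 353512724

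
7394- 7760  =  -366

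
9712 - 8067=1645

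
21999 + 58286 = 80285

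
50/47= 1 + 3/47 =1.06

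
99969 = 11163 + 88806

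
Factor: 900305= 5^1 * 7^1 * 29^1*887^1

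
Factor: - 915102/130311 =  - 2^1*14479^(-1 )* 50839^1  =  - 101678/14479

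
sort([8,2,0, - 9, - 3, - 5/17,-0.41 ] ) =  [ - 9, - 3, - 0.41,-5/17,0,  2,8]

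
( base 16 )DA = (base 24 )92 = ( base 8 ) 332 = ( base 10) 218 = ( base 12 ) 162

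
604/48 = 151/12 = 12.58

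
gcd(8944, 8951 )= 1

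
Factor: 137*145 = 5^1*29^1 * 137^1  =  19865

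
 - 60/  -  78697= 60/78697 = 0.00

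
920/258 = 3 + 73/129 = 3.57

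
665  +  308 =973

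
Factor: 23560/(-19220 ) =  - 2^1*19^1* 31^ ( - 1)=-  38/31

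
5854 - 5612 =242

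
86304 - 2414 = 83890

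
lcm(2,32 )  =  32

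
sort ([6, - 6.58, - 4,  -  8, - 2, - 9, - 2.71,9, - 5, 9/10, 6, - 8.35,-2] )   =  [ - 9,-8.35,-8, - 6.58,- 5,  -  4  , - 2.71, - 2, - 2, 9/10 , 6 , 6, 9] 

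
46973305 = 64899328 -17926023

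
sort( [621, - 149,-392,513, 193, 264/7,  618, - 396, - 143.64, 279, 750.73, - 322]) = [-396, - 392, - 322, - 149, - 143.64,264/7, 193, 279, 513, 618, 621,750.73]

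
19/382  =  19/382= 0.05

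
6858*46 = 315468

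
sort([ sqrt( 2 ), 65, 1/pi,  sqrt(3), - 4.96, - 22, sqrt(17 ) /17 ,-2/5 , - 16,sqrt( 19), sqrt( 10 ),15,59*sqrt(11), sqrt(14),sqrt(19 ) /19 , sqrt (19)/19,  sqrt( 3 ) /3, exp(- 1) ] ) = [-22, - 16 , - 4.96,-2/5 , sqrt( 19 ) /19, sqrt( 19)/19,sqrt( 17)/17 , 1/pi,exp(-1 ),sqrt(3) /3, sqrt( 2), sqrt(3),  sqrt( 10),  sqrt( 14 ), sqrt( 19),15 , 65, 59*sqrt(11)]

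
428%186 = 56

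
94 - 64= 30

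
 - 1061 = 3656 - 4717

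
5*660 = 3300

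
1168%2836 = 1168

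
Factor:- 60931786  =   - 2^1*73^2*5717^1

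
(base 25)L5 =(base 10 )530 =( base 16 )212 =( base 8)1022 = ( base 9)648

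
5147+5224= 10371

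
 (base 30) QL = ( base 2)1100100001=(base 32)P1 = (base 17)2D2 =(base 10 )801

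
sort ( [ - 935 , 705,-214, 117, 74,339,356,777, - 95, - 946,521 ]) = [ - 946, - 935, - 214, - 95, 74,117,339,356,521,705, 777]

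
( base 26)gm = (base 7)1164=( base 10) 438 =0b110110110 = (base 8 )666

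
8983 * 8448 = 75888384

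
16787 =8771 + 8016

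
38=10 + 28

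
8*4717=37736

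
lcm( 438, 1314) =1314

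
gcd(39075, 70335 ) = 7815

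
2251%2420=2251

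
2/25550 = 1/12775= 0.00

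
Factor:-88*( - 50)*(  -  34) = -2^5*5^2*11^1 * 17^1 = - 149600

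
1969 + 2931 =4900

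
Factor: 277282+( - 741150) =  - 2^2*89^1 * 1303^1=- 463868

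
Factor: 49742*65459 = 2^1*7^1*11^1 * 17^1*19^1*67^1 * 977^1 = 3256061578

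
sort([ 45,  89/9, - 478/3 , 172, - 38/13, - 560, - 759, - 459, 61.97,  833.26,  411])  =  [ - 759, - 560, - 459, - 478/3, - 38/13, 89/9,45, 61.97, 172, 411,  833.26]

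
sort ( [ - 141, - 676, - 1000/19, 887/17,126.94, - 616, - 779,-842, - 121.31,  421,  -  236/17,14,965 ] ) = [ - 842, - 779,  -  676, -616,-141,-121.31, - 1000/19, - 236/17,14,887/17,126.94,421,965]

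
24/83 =24/83 = 0.29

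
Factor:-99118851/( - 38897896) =2^( - 3)*3^1*13^1*53^1*79^1*607^1*1601^ ( - 1 )*3037^( - 1) 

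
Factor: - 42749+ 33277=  - 9472 = - 2^8*37^1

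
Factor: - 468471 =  - 3^1*156157^1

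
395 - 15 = 380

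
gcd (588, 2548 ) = 196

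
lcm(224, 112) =224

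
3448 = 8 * 431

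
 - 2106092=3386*( - 622)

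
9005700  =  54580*165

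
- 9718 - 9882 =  - 19600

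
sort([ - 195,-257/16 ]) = [ - 195,-257/16] 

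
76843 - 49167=27676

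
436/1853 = 4/17=0.24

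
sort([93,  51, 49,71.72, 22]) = [22, 49, 51, 71.72,93 ]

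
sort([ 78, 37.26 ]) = [ 37.26,78 ]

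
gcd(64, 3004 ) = 4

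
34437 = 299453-265016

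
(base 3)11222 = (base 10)134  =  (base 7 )251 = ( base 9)158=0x86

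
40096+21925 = 62021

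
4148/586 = 7+23/293 = 7.08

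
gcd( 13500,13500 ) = 13500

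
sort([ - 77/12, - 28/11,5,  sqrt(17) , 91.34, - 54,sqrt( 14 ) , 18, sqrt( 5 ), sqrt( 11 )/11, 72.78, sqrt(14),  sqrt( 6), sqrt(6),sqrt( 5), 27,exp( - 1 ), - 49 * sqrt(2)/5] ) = [ - 54, - 49*sqrt( 2)/5, - 77/12, - 28/11,sqrt(11)/11 , exp( - 1),sqrt(5 ), sqrt( 5),sqrt (6), sqrt (6), sqrt( 14), sqrt( 14), sqrt(17), 5,18,27,72.78, 91.34]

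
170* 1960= 333200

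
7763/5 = 1552 + 3/5 = 1552.60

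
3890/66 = 1945/33 = 58.94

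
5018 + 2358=7376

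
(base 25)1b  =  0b100100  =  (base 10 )36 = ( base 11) 33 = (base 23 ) 1D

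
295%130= 35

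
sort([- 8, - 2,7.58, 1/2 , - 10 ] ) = [-10,  -  8, - 2, 1/2,  7.58]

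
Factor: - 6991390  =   - 2^1*5^1*7^1*99877^1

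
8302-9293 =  - 991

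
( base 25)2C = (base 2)111110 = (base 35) 1r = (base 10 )62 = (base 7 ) 116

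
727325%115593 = 33767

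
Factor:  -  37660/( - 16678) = 70/31 = 2^1*5^1*7^1*31^( -1) 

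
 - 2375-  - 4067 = 1692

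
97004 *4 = 388016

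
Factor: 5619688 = 2^3*181^1 * 3881^1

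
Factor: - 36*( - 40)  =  2^5*3^2*5^1  =  1440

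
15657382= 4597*3406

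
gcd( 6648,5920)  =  8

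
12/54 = 2/9 = 0.22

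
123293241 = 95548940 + 27744301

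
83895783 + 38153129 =122048912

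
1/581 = 1/581 = 0.00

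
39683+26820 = 66503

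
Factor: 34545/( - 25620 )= - 329/244 = - 2^(  -  2 ) * 7^1*47^1*61^( - 1 ) 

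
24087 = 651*37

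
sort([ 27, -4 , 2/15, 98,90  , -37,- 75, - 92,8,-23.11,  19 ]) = [  -  92 , - 75, - 37,-23.11, - 4 , 2/15,8,19,  27, 90,  98 ] 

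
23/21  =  1 + 2/21 = 1.10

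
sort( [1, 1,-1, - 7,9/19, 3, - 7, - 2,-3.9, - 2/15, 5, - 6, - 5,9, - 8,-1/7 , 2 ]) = [  -  8, - 7, - 7, - 6, - 5, - 3.9 , - 2,-1, - 1/7,-2/15, 9/19, 1, 1, 2 , 3,5, 9]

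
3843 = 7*549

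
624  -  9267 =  - 8643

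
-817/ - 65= 12 + 37/65 = 12.57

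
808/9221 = 808/9221 =0.09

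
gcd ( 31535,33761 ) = 371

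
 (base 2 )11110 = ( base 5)110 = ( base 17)1D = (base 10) 30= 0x1e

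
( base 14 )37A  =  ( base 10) 696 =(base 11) 583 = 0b1010111000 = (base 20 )1EG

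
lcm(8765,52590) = 52590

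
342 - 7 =335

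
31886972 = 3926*8122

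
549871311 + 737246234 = 1287117545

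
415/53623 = 415/53623 = 0.01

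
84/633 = 28/211 = 0.13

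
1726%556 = 58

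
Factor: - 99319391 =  - 9221^1 * 10771^1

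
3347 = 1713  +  1634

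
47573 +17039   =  64612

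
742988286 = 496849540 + 246138746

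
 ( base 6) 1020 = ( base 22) A8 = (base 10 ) 228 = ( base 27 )8C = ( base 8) 344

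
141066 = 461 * 306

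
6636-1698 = 4938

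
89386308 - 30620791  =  58765517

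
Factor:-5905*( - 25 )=5^3*1181^1=147625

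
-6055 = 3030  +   - 9085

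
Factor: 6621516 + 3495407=10116923 = 157^1*64439^1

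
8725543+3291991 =12017534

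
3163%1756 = 1407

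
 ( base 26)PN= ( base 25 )11n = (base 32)l1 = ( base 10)673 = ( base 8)1241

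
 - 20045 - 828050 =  - 848095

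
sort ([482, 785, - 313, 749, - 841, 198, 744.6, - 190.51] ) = [ - 841,-313, - 190.51 , 198,482  ,  744.6,749, 785] 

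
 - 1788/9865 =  - 1788/9865 = - 0.18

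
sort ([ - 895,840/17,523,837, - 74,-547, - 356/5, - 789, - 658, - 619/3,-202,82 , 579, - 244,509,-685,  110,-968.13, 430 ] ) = [ - 968.13, -895, - 789,-685, - 658, - 547, -244, - 619/3, - 202, - 74 , - 356/5,840/17,82,110, 430 , 509,523,579, 837]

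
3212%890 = 542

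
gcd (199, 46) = 1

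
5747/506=5747/506 = 11.36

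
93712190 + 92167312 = 185879502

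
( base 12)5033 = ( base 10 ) 8679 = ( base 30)9j9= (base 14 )323D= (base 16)21E7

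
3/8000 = 3/8000 = 0.00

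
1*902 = 902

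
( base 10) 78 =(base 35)28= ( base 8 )116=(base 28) 2m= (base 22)3C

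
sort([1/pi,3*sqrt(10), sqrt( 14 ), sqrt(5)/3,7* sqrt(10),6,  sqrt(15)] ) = [ 1/pi,sqrt ( 5) /3 , sqrt( 14), sqrt( 15),6,3*sqrt (10 ), 7*sqrt(10 )] 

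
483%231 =21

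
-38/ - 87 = 38/87 = 0.44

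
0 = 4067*0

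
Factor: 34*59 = 2006  =  2^1 * 17^1 * 59^1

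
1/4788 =1/4788  =  0.00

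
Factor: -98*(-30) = 2940 = 2^2 * 3^1*5^1*7^2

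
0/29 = 0 =0.00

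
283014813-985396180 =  - 702381367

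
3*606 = 1818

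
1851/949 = 1 + 902/949  =  1.95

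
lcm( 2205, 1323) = 6615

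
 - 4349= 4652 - 9001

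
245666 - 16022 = 229644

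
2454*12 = 29448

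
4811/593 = 8+ 67/593 =8.11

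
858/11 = 78 = 78.00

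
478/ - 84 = - 239/42 = - 5.69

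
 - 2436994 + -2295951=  - 4732945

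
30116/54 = 557 + 19/27 = 557.70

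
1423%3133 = 1423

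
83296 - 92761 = - 9465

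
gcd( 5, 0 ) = 5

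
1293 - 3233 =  - 1940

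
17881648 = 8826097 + 9055551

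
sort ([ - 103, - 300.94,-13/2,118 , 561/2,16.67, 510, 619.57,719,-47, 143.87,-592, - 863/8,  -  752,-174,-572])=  [ - 752, - 592, - 572,  -  300.94, - 174, - 863/8, - 103 , - 47, - 13/2,16.67, 118, 143.87, 561/2,510, 619.57,  719]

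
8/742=4/371 = 0.01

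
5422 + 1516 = 6938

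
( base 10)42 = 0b101010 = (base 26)1G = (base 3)1120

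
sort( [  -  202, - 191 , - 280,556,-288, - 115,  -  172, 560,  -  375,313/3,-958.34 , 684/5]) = [ - 958.34, - 375, - 288, - 280,-202, - 191, - 172,-115,313/3, 684/5,556, 560 ] 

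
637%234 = 169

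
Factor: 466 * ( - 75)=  - 34950 = -2^1*3^1*5^2*233^1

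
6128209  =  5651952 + 476257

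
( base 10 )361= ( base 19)100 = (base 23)fg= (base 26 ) DN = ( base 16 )169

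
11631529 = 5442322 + 6189207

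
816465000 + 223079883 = 1039544883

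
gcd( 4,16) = 4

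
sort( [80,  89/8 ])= [ 89/8,80 ]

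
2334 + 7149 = 9483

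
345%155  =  35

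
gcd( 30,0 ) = 30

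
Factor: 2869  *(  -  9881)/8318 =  - 2^( - 1) * 19^1*41^1 * 151^1*241^1 * 4159^ (-1 ) = -28348589/8318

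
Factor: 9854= 2^1*13^1*379^1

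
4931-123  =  4808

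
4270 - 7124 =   -  2854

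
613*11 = 6743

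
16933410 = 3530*4797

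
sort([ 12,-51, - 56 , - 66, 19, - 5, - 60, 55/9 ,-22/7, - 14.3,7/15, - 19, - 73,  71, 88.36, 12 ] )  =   [-73,  -  66 , - 60, - 56, - 51, - 19,  -  14.3, - 5, - 22/7 , 7/15, 55/9 , 12, 12,19,71, 88.36 ]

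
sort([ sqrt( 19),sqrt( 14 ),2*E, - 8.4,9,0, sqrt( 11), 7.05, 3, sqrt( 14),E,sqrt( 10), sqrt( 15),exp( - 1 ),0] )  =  [  -  8.4,0,0,exp( - 1) , E,  3, sqrt(10), sqrt( 11),  sqrt( 14 ), sqrt(14 ),sqrt(15 ),  sqrt( 19 ),2 * E, 7.05,9]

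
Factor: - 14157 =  - 3^2*11^2*13^1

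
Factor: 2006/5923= 2^1*17^1*59^1*5923^( - 1) 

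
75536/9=75536/9 = 8392.89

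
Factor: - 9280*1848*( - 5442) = 2^10*3^2*5^1*7^1 * 11^1*29^1*907^1 = 93327252480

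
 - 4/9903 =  - 4/9903 = - 0.00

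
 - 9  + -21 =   -  30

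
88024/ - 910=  - 44012/455 = - 96.73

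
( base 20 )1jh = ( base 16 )31D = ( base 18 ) 285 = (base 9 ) 1075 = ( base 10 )797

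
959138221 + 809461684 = 1768599905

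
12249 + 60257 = 72506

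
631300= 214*2950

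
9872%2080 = 1552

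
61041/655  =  61041/655 = 93.19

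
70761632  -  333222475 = - 262460843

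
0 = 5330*0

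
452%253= 199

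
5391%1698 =297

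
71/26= 71/26 = 2.73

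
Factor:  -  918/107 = -2^1 * 3^3*17^1*107^( - 1) 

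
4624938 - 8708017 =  - 4083079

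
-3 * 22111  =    -  66333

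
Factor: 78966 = 2^1 * 3^2 * 41^1*107^1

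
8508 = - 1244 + 9752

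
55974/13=55974/13 = 4305.69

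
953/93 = 10 + 23/93= 10.25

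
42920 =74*580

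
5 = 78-73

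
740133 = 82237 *9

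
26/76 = 13/38 = 0.34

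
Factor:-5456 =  - 2^4*11^1*31^1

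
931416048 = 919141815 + 12274233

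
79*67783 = 5354857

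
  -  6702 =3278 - 9980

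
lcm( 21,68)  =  1428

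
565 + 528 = 1093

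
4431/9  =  1477/3 = 492.33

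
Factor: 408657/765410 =2^ ( - 1 ) * 3^1*5^(- 1)*179^1*761^1*76541^ ( -1 )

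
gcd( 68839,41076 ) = 1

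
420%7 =0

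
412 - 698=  - 286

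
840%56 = 0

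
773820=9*85980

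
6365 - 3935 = 2430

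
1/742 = 1/742 = 0.00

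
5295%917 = 710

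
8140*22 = 179080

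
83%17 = 15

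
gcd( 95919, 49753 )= 1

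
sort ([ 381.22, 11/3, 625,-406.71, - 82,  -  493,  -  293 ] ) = [-493, - 406.71,-293,-82,  11/3,381.22,625 ]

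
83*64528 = 5355824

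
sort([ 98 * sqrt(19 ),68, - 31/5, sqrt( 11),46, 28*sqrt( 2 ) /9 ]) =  [-31/5,sqrt( 11),28*sqrt( 2 ) /9,46,68,98*sqrt( 19 )]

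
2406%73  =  70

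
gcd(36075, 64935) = 7215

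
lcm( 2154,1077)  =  2154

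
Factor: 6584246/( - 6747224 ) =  - 3292123/3373612 = - 2^ ( - 2)*11^( - 1 )*43^1*76561^1*76673^ ( - 1 )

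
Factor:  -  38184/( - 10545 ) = 344/95 = 2^3 *5^( - 1) * 19^(-1) * 43^1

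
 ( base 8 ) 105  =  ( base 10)69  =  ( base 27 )2F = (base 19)3c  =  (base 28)2D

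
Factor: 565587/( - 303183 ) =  - 3^( - 2)* 11^1*19^(  -  1 ) *29^1 = -319/171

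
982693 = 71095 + 911598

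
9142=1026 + 8116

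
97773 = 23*4251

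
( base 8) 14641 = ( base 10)6561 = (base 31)6pk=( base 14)2569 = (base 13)2ca9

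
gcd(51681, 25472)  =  1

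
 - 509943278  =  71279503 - 581222781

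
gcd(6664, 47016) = 8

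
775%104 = 47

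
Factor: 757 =757^1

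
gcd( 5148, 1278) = 18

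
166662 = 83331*2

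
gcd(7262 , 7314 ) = 2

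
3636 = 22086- 18450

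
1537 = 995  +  542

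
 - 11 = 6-17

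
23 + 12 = 35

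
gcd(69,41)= 1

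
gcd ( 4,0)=4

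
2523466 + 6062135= 8585601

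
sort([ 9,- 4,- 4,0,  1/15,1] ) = [ - 4 , - 4,  0,1/15, 1,9]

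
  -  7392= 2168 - 9560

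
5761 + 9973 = 15734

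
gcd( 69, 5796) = 69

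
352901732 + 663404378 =1016306110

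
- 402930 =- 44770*9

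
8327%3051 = 2225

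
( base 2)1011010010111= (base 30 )6CN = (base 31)60H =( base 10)5783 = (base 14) 2171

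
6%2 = 0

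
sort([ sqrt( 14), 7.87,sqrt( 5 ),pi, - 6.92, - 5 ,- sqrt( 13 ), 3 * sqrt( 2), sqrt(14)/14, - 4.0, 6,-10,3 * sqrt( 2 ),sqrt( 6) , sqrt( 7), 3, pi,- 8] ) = [ - 10 , - 8, - 6.92, - 5, - 4.0 ,-sqrt( 13), sqrt( 14)/14, sqrt ( 5), sqrt( 6), sqrt(7 ), 3,pi, pi , sqrt( 14 ), 3*sqrt( 2), 3*sqrt( 2 ),6, 7.87]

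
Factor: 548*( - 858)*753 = -354048552 = - 2^3*3^2 * 11^1*13^1*137^1*251^1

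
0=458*0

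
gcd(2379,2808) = 39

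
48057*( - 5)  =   - 240285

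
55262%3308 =2334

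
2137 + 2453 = 4590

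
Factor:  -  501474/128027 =- 2^1*  3^1*17^( - 2) * 443^( - 1)*83579^1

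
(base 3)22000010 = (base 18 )1003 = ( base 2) 1011011001011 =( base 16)16cb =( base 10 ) 5835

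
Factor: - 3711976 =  - 2^3*41^1*11317^1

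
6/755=6/755 = 0.01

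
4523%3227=1296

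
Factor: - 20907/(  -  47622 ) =6969/15874  =  2^(- 1 ) * 3^1*23^1*101^1*7937^( - 1 )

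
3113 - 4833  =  -1720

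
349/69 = 349/69 = 5.06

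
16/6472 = 2/809 = 0.00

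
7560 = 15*504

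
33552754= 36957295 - 3404541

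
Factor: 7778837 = 11^1 * 181^1*3907^1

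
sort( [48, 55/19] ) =[ 55/19,48]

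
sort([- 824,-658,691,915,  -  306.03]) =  [ - 824,  -  658,-306.03, 691,915] 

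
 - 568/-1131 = 568/1131 = 0.50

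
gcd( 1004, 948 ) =4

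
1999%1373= 626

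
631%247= 137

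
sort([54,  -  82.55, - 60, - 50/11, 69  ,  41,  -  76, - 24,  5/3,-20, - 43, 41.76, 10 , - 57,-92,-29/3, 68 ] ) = [ - 92,-82.55, - 76,  -  60, - 57 ,  -  43,  -  24,- 20,-29/3, - 50/11,  5/3, 10, 41,41.76, 54,68,69]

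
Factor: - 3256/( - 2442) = 2^2*3^(-1 ) =4/3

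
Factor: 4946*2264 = 2^4 * 283^1*2473^1 = 11197744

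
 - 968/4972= - 22/113 = - 0.19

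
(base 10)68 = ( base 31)26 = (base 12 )58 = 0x44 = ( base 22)32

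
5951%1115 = 376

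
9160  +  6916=16076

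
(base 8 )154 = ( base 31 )3F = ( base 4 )1230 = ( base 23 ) 4g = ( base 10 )108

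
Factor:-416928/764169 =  - 2^5*7^( - 1 ) * 43^1*101^1*36389^( - 1 ) = - 138976/254723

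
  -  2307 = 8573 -10880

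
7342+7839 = 15181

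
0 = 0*838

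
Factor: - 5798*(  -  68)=394264  =  2^3*13^1*17^1 * 223^1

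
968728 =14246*68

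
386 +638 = 1024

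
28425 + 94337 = 122762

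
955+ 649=1604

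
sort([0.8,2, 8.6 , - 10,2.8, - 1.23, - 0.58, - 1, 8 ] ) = [ - 10, - 1.23, - 1 , - 0.58,0.8,2,2.8,  8,8.6]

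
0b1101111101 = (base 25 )1ai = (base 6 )4045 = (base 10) 893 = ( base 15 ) 3e8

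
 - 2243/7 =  - 321 + 4/7 = - 320.43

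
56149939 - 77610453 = -21460514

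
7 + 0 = 7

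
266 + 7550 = 7816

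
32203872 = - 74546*( - 432)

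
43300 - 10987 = 32313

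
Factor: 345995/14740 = 69199/2948 = 2^( - 2) *11^( - 1)*13^1*67^(  -  1 )*5323^1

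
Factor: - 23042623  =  -1931^1*11933^1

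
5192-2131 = 3061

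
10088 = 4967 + 5121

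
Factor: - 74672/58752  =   - 2^( - 3)*3^( - 3)*13^1*17^( - 1)*359^1 = - 4667/3672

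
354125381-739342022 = -385216641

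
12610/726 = 17 + 134/363 = 17.37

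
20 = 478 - 458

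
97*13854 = 1343838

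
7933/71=111+52/71 = 111.73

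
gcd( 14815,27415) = 5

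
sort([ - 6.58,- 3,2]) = [ - 6.58,-3,2 ]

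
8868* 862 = 7644216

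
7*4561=31927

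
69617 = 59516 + 10101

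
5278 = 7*754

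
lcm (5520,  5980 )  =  71760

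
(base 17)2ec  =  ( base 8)1474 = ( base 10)828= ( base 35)NN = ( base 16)33c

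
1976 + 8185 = 10161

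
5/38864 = 5/38864=0.00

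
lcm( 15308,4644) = 413316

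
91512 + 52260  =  143772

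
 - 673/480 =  - 673/480 = - 1.40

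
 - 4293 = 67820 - 72113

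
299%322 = 299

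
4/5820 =1/1455 = 0.00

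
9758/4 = 2439 + 1/2 = 2439.50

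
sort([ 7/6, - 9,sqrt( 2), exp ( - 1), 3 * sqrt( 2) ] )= [-9,exp ( - 1 ),  7/6,sqrt( 2),3 * sqrt( 2 ) ] 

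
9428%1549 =134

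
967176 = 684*1414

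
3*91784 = 275352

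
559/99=559/99 = 5.65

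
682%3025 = 682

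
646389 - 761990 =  - 115601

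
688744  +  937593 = 1626337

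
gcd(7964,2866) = 2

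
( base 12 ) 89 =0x69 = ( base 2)1101001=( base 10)105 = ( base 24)49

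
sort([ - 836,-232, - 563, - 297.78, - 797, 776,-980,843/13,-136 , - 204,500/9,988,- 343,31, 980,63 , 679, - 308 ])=[ - 980, - 836, - 797, - 563, - 343, - 308, - 297.78, - 232, - 204, - 136,31, 500/9 , 63,843/13,  679,776, 980,988 ]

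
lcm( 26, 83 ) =2158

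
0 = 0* ( - 543)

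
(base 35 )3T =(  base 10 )134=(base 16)86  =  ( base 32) 46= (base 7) 251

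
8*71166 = 569328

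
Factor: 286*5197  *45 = 66885390 = 2^1*3^2*5^1*11^1*13^1*5197^1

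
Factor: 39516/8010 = 2^1*3^( - 1 )*5^( - 1 )*37^1 = 74/15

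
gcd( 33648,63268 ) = 4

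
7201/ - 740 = -7201/740 =- 9.73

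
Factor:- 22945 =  - 5^1*13^1*353^1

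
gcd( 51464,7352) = 7352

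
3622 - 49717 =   -  46095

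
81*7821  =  633501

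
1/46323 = 1/46323 = 0.00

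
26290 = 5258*5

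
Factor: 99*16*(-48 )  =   - 2^8 * 3^3*11^1 = - 76032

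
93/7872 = 31/2624 = 0.01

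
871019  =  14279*61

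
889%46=15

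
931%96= 67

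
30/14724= 5/2454 = 0.00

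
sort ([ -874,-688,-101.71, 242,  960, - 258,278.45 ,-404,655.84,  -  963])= [ - 963, - 874,- 688,- 404,-258,- 101.71, 242,278.45, 655.84,960]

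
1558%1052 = 506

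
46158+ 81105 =127263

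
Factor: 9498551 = 953^1 * 9967^1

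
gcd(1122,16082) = 374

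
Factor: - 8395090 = - 2^1*5^1*11^1*167^1*457^1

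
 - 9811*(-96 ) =941856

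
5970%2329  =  1312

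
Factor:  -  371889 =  - 3^2*  7^1*5903^1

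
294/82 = 3 + 24/41 = 3.59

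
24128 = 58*416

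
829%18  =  1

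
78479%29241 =19997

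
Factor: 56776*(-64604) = -3667956704= - 2^5*31^1*47^1*151^1*521^1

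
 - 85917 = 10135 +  - 96052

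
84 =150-66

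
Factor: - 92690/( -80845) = 806/703 = 2^1*13^1 * 19^ (-1 ) * 31^1*37^ ( - 1 ) 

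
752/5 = 752/5 = 150.40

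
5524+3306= 8830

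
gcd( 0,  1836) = 1836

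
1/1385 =1/1385 =0.00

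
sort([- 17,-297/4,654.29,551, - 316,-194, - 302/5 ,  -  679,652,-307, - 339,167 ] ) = [ - 679, - 339, - 316,-307,-194, - 297/4, - 302/5, - 17 , 167, 551,652,654.29] 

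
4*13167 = 52668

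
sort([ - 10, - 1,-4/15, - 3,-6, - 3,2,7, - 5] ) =[-10, - 6  , -5,-3,-3, - 1, - 4/15 , 2, 7 ]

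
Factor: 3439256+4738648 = 8177904=2^4*3^2*7^2*19^1*61^1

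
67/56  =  67/56  =  1.20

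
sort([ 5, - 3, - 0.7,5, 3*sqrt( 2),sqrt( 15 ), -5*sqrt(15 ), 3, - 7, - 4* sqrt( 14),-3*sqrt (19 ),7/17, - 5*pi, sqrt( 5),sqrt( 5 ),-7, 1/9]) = [ - 5*sqrt( 15 ), - 5*pi,-4*sqrt(14 ),-3*sqrt( 19), - 7,- 7, - 3,  -  0.7, 1/9,7/17, sqrt( 5), sqrt(5),3 , sqrt( 15 ), 3*sqrt(2 ),5, 5] 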